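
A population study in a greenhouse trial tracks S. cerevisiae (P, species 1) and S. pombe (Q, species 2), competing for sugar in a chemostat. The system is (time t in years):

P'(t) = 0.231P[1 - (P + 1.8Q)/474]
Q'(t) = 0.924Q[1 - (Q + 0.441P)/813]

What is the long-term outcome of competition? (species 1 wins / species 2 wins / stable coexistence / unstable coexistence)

species 2 excludes species 1

Compare the nullcline intercepts: K1/α12 = 474/1.8 = 263 < K2 = 813; K2/α21 = 813/0.441 = 1840 > K1 = 474.
Since the inequalities point opposite ways, species 2 can invade but species 1 cannot.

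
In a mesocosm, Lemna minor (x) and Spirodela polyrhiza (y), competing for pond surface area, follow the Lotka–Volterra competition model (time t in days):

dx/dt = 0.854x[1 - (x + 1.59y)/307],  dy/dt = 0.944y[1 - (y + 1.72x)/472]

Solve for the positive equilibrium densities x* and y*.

Setting both brackets to zero gives the nullclines x + 1.59y = 307 and 1.72x + y = 472.
Substituting y = 472 - 1.72x into the first: x(1 - 1.59·1.72) = 307 - 1.59·472.
So x* = -443/-1.73 = 256, and then y* = 472 - 1.72·256 = 32.3.

x* ≈ 256, y* ≈ 32.3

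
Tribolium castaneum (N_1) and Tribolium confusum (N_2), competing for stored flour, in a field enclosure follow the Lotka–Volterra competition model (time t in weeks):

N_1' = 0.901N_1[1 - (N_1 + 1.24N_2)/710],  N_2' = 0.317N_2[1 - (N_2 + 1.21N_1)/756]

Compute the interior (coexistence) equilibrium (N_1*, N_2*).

N_1* ≈ 455, N_2* ≈ 206

Setting both brackets to zero gives the nullclines N_1 + 1.24N_2 = 710 and 1.21N_1 + N_2 = 756.
Substituting N_2 = 756 - 1.21N_1 into the first: N_1(1 - 1.24·1.21) = 710 - 1.24·756.
So N_1* = -227/-0.5 = 455, and then N_2* = 756 - 1.21·455 = 206.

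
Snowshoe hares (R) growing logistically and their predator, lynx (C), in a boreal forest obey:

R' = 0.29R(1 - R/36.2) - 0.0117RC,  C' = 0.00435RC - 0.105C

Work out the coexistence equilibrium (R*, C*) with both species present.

R* ≈ 24.1, C* ≈ 8.26

From dC/dt = 0 with C > 0: 0.00435R* = 0.105, so R* = 24.1.
Substitute into dR/dt = 0: 0.29(1 - 24.1/36.2) = 0.0117C*.
The bracket is 0.333, giving C* = 0.0966/0.0117 = 8.26.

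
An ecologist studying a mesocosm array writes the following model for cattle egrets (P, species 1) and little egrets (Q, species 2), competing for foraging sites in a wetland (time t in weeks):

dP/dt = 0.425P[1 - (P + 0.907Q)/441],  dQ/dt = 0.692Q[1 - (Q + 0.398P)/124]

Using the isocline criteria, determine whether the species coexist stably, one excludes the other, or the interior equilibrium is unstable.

Compare the nullcline intercepts: K1/α12 = 441/0.907 = 486 > K2 = 124; K2/α21 = 124/0.398 = 312 < K1 = 441.
Since the inequalities point opposite ways, species 1 can invade but species 2 cannot.

species 1 excludes species 2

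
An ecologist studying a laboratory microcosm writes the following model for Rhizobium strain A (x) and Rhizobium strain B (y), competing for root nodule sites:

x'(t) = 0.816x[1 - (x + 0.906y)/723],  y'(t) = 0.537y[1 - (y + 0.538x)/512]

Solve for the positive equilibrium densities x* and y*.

x* ≈ 506, y* ≈ 240

Setting both brackets to zero gives the nullclines x + 0.906y = 723 and 0.538x + y = 512.
Substituting y = 512 - 0.538x into the first: x(1 - 0.906·0.538) = 723 - 0.906·512.
So x* = 259/0.513 = 506, and then y* = 512 - 0.538·506 = 240.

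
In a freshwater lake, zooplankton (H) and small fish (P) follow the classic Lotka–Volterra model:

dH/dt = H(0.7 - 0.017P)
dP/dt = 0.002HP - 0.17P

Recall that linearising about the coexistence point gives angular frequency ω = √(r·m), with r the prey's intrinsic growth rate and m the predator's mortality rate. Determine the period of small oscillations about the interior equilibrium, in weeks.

Here r = 0.7 and m = 0.17, so r·m = 0.119.
ω = √0.119 = 0.345 per week, hence T = 2π/ω ≈ 18.2 weeks.

T ≈ 18.2 weeks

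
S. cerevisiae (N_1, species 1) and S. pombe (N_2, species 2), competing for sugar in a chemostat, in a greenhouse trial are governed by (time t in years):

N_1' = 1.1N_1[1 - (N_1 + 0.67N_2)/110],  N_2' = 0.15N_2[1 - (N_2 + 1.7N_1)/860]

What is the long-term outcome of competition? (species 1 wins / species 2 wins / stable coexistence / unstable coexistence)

Compare the nullcline intercepts: K1/α12 = 110/0.67 = 164 < K2 = 860; K2/α21 = 860/1.7 = 506 > K1 = 110.
Since the inequalities point opposite ways, species 2 can invade but species 1 cannot.

species 2 excludes species 1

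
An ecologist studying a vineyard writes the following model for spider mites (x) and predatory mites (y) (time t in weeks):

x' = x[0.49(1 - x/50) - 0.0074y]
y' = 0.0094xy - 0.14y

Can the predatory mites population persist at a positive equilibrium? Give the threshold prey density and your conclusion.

The predator equation gives dy/dt > 0 only when x > 0.14/0.0094 = 14.9.
Without the predator, x → K = 50. Since 50 > 14.9, the predator can invade and persist.

Threshold x = 14.9; K > 14.9, so yes, the predator persists.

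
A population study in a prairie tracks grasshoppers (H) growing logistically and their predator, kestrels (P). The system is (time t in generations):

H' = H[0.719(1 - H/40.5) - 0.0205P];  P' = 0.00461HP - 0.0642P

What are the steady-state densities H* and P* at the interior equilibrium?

H* ≈ 13.9, P* ≈ 23

From dP/dt = 0 with P > 0: 0.00461H* = 0.0642, so H* = 13.9.
Substitute into dH/dt = 0: 0.719(1 - 13.9/40.5) = 0.0205P*.
The bracket is 0.656, giving P* = 0.472/0.0205 = 23.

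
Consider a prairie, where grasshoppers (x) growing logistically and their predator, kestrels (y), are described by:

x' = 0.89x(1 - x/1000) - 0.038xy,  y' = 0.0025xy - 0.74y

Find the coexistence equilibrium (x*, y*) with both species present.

From dy/dt = 0 with y > 0: 0.0025x* = 0.74, so x* = 296.
Substitute into dx/dt = 0: 0.89(1 - 296/1000) = 0.038y*.
The bracket is 0.704, giving y* = 0.627/0.038 = 16.5.

x* ≈ 296, y* ≈ 16.5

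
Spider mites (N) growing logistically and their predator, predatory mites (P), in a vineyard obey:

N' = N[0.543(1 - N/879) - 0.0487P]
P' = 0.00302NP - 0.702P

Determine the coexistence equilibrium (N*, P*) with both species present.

From dP/dt = 0 with P > 0: 0.00302N* = 0.702, so N* = 232.
Substitute into dN/dt = 0: 0.543(1 - 232/879) = 0.0487P*.
The bracket is 0.736, giving P* = 0.399/0.0487 = 8.2.

N* ≈ 232, P* ≈ 8.2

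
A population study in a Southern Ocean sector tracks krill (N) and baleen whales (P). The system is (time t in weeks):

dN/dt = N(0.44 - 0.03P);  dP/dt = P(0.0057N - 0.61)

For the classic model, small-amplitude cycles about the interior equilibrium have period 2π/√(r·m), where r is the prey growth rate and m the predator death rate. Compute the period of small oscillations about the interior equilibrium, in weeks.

Here r = 0.44 and m = 0.61, so r·m = 0.268.
ω = √0.268 = 0.518 per week, hence T = 2π/ω ≈ 12.1 weeks.

T ≈ 12.1 weeks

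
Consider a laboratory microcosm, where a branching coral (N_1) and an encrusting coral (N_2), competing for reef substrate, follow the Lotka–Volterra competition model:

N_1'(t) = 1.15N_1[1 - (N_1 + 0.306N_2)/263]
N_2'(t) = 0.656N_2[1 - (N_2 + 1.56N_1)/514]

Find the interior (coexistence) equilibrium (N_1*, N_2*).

N_1* ≈ 202, N_2* ≈ 198

Setting both brackets to zero gives the nullclines N_1 + 0.306N_2 = 263 and 1.56N_1 + N_2 = 514.
Substituting N_2 = 514 - 1.56N_1 into the first: N_1(1 - 0.306·1.56) = 263 - 0.306·514.
So N_1* = 106/0.523 = 202, and then N_2* = 514 - 1.56·202 = 198.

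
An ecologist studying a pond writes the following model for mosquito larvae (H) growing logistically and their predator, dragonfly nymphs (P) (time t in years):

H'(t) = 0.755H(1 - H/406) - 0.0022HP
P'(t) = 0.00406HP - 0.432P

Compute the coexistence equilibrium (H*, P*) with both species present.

From dP/dt = 0 with P > 0: 0.00406H* = 0.432, so H* = 106.
Substitute into dH/dt = 0: 0.755(1 - 106/406) = 0.0022P*.
The bracket is 0.738, giving P* = 0.557/0.0022 = 253.

H* ≈ 106, P* ≈ 253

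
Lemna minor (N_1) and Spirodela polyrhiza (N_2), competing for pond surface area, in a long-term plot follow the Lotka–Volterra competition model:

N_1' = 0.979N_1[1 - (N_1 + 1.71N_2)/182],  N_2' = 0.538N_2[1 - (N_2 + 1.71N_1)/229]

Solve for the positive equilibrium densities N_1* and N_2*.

Setting both brackets to zero gives the nullclines N_1 + 1.71N_2 = 182 and 1.71N_1 + N_2 = 229.
Substituting N_2 = 229 - 1.71N_1 into the first: N_1(1 - 1.71·1.71) = 182 - 1.71·229.
So N_1* = -210/-1.92 = 109, and then N_2* = 229 - 1.71·109 = 42.7.

N_1* ≈ 109, N_2* ≈ 42.7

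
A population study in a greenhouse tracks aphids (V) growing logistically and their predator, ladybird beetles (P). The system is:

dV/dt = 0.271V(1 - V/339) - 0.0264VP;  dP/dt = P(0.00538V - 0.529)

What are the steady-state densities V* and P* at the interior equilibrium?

From dP/dt = 0 with P > 0: 0.00538V* = 0.529, so V* = 98.3.
Substitute into dV/dt = 0: 0.271(1 - 98.3/339) = 0.0264P*.
The bracket is 0.71, giving P* = 0.192/0.0264 = 7.29.

V* ≈ 98.3, P* ≈ 7.29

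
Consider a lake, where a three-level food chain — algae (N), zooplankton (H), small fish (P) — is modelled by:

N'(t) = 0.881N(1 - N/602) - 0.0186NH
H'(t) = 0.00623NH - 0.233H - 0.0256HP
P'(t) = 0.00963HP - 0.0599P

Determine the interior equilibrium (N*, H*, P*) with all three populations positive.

N* ≈ 523, H* ≈ 6.22, P* ≈ 118

From dP/dt = 0: 0.00963H* = 0.0599, so H* = 6.22.
From dN/dt = 0: 0.881(1 - N*/602) = 0.0186·6.22, giving N* = 602·(1 - 0.131) = 523.
From dH/dt = 0: 0.00623·523 - 0.233 = 0.0256P*, so P* = 3.02/0.0256 = 118.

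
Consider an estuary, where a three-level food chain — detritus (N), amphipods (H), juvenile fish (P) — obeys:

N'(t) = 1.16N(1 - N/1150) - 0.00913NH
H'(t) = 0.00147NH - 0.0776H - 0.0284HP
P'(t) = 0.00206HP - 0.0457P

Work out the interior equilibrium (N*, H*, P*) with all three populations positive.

N* ≈ 949, H* ≈ 22.2, P* ≈ 46.4

From dP/dt = 0: 0.00206H* = 0.0457, so H* = 22.2.
From dN/dt = 0: 1.16(1 - N*/1150) = 0.00913·22.2, giving N* = 1150·(1 - 0.175) = 949.
From dH/dt = 0: 0.00147·949 - 0.0776 = 0.0284P*, so P* = 1.32/0.0284 = 46.4.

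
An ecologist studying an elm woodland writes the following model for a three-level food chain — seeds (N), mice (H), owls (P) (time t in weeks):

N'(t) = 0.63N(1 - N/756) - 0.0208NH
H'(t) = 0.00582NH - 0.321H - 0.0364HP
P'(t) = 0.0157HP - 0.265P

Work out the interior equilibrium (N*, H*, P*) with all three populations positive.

N* ≈ 335, H* ≈ 16.9, P* ≈ 44.7

From dP/dt = 0: 0.0157H* = 0.265, so H* = 16.9.
From dN/dt = 0: 0.63(1 - N*/756) = 0.0208·16.9, giving N* = 756·(1 - 0.557) = 335.
From dH/dt = 0: 0.00582·335 - 0.321 = 0.0364P*, so P* = 1.63/0.0364 = 44.7.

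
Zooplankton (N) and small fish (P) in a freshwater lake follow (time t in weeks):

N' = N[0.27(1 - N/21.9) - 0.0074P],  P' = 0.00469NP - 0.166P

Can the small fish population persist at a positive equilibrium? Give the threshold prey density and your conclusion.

The predator equation gives dP/dt > 0 only when N > 0.166/0.00469 = 35.4.
Without the predator, N → K = 21.9. Since 21.9 < 35.4, the predator cannot invade.

Threshold N = 35.4; K < 35.4, so no, the predator goes extinct.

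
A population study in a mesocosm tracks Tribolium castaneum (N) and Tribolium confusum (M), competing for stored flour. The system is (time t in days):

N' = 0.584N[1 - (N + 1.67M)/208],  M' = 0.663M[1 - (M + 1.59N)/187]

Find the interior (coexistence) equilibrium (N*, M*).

N* ≈ 63, M* ≈ 86.8

Setting both brackets to zero gives the nullclines N + 1.67M = 208 and 1.59N + M = 187.
Substituting M = 187 - 1.59N into the first: N(1 - 1.67·1.59) = 208 - 1.67·187.
So N* = -104/-1.66 = 63, and then M* = 187 - 1.59·63 = 86.8.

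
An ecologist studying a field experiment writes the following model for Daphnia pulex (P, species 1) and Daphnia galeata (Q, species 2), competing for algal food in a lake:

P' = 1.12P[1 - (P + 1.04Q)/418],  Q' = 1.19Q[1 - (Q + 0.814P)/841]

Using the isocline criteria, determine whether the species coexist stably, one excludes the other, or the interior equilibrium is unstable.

species 2 excludes species 1

Compare the nullcline intercepts: K1/α12 = 418/1.04 = 402 < K2 = 841; K2/α21 = 841/0.814 = 1030 > K1 = 418.
Since the inequalities point opposite ways, species 2 can invade but species 1 cannot.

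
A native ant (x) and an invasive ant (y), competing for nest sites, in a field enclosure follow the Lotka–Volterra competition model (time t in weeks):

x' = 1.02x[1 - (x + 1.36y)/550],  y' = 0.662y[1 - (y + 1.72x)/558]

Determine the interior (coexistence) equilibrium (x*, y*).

x* ≈ 156, y* ≈ 290

Setting both brackets to zero gives the nullclines x + 1.36y = 550 and 1.72x + y = 558.
Substituting y = 558 - 1.72x into the first: x(1 - 1.36·1.72) = 550 - 1.36·558.
So x* = -209/-1.34 = 156, and then y* = 558 - 1.72·156 = 290.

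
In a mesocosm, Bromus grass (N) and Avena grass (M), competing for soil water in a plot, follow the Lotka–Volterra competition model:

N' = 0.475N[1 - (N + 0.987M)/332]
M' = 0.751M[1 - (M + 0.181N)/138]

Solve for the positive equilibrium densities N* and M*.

Setting both brackets to zero gives the nullclines N + 0.987M = 332 and 0.181N + M = 138.
Substituting M = 138 - 0.181N into the first: N(1 - 0.987·0.181) = 332 - 0.987·138.
So N* = 196/0.821 = 238, and then M* = 138 - 0.181·238 = 94.9.

N* ≈ 238, M* ≈ 94.9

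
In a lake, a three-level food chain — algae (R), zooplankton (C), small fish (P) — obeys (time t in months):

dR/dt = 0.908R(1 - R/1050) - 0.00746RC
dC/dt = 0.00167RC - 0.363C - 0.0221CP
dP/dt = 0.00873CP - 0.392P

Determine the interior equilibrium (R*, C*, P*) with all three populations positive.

From dP/dt = 0: 0.00873C* = 0.392, so C* = 44.9.
From dR/dt = 0: 0.908(1 - R*/1050) = 0.00746·44.9, giving R* = 1050·(1 - 0.369) = 663.
From dC/dt = 0: 0.00167·663 - 0.363 = 0.0221P*, so P* = 0.744/0.0221 = 33.6.

R* ≈ 663, C* ≈ 44.9, P* ≈ 33.6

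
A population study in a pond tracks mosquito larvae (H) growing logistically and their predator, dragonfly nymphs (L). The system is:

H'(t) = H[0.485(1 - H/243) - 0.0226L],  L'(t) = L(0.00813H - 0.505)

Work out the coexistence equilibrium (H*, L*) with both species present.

From dL/dt = 0 with L > 0: 0.00813H* = 0.505, so H* = 62.1.
Substitute into dH/dt = 0: 0.485(1 - 62.1/243) = 0.0226L*.
The bracket is 0.744, giving L* = 0.361/0.0226 = 16.

H* ≈ 62.1, L* ≈ 16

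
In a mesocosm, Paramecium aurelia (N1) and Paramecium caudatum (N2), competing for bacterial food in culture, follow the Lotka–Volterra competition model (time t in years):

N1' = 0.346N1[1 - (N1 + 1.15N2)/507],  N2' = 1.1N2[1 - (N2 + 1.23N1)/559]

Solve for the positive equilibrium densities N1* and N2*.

Setting both brackets to zero gives the nullclines N1 + 1.15N2 = 507 and 1.23N1 + N2 = 559.
Substituting N2 = 559 - 1.23N1 into the first: N1(1 - 1.15·1.23) = 507 - 1.15·559.
So N1* = -136/-0.414 = 328, and then N2* = 559 - 1.23·328 = 156.

N1* ≈ 328, N2* ≈ 156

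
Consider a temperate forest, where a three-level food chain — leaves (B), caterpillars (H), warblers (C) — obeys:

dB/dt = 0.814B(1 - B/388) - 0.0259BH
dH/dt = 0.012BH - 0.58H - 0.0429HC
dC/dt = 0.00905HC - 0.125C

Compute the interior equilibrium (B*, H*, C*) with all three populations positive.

From dC/dt = 0: 0.00905H* = 0.125, so H* = 13.8.
From dB/dt = 0: 0.814(1 - B*/388) = 0.0259·13.8, giving B* = 388·(1 - 0.439) = 217.
From dH/dt = 0: 0.012·217 - 0.58 = 0.0429C*, so C* = 2.03/0.0429 = 47.3.

B* ≈ 217, H* ≈ 13.8, C* ≈ 47.3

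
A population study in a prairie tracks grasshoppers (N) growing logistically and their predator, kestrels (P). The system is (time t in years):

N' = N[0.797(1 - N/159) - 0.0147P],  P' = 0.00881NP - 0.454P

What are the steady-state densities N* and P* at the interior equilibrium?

From dP/dt = 0 with P > 0: 0.00881N* = 0.454, so N* = 51.5.
Substitute into dN/dt = 0: 0.797(1 - 51.5/159) = 0.0147P*.
The bracket is 0.676, giving P* = 0.539/0.0147 = 36.6.

N* ≈ 51.5, P* ≈ 36.6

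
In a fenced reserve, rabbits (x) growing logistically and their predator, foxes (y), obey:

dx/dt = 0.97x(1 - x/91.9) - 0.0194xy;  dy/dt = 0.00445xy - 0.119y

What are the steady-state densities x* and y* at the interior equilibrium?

x* ≈ 26.7, y* ≈ 35.5

From dy/dt = 0 with y > 0: 0.00445x* = 0.119, so x* = 26.7.
Substitute into dx/dt = 0: 0.97(1 - 26.7/91.9) = 0.0194y*.
The bracket is 0.709, giving y* = 0.688/0.0194 = 35.5.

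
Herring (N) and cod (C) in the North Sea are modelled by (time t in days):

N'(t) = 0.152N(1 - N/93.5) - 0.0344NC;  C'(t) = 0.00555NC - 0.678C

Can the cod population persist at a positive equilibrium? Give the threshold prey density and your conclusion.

Threshold N = 122; K < 122, so no, the predator goes extinct.

The predator equation gives dC/dt > 0 only when N > 0.678/0.00555 = 122.
Without the predator, N → K = 93.5. Since 93.5 < 122, the predator cannot invade.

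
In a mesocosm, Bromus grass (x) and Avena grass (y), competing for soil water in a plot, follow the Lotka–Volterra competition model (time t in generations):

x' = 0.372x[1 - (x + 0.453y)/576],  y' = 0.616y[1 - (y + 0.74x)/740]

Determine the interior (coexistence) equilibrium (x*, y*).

Setting both brackets to zero gives the nullclines x + 0.453y = 576 and 0.74x + y = 740.
Substituting y = 740 - 0.74x into the first: x(1 - 0.453·0.74) = 576 - 0.453·740.
So x* = 241/0.665 = 362, and then y* = 740 - 0.74·362 = 472.

x* ≈ 362, y* ≈ 472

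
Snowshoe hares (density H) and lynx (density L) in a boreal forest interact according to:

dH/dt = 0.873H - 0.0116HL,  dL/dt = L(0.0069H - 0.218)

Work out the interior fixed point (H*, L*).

H* ≈ 31.6, L* ≈ 75.3

Set dL/dt = 0 with L > 0: 0.0069H - 0.218 = 0, so H* = 0.218/0.0069 = 31.6.
Set dH/dt = 0 with H > 0: 0.873 - 0.0116L = 0, so L* = 0.873/0.0116 = 75.3.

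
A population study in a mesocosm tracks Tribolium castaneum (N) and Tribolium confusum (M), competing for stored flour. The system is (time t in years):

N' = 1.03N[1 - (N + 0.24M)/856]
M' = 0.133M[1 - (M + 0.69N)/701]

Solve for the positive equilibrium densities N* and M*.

Setting both brackets to zero gives the nullclines N + 0.24M = 856 and 0.69N + M = 701.
Substituting M = 701 - 0.69N into the first: N(1 - 0.24·0.69) = 856 - 0.24·701.
So N* = 688/0.834 = 824, and then M* = 701 - 0.69·824 = 132.

N* ≈ 824, M* ≈ 132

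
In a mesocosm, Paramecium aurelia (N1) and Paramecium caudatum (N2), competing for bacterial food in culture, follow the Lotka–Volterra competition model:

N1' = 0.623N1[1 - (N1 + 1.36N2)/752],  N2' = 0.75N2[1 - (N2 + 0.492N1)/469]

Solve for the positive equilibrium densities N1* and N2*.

N1* ≈ 345, N2* ≈ 299

Setting both brackets to zero gives the nullclines N1 + 1.36N2 = 752 and 0.492N1 + N2 = 469.
Substituting N2 = 469 - 0.492N1 into the first: N1(1 - 1.36·0.492) = 752 - 1.36·469.
So N1* = 114/0.331 = 345, and then N2* = 469 - 0.492·345 = 299.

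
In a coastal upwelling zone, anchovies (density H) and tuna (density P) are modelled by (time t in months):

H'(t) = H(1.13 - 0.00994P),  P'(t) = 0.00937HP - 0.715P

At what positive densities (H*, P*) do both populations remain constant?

Set dP/dt = 0 with P > 0: 0.00937H - 0.715 = 0, so H* = 0.715/0.00937 = 76.3.
Set dH/dt = 0 with H > 0: 1.13 - 0.00994P = 0, so P* = 1.13/0.00994 = 114.

H* ≈ 76.3, P* ≈ 114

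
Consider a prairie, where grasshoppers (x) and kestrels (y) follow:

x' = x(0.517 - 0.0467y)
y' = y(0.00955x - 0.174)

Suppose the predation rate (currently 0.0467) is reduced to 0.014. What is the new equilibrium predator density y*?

y* ≈ 36.9

At the interior fixed point, setting dx/dt = 0 with x > 0 fixes y* = (prey growth rate)/(xy coefficient) — independent of the other coefficients.
With the change, y* = 0.517/0.014 = 36.9; it rises from 11.1.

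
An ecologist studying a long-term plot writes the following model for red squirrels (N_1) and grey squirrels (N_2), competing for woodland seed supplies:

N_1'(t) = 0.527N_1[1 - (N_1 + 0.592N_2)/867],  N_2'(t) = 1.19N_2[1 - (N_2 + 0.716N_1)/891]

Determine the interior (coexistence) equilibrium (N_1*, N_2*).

Setting both brackets to zero gives the nullclines N_1 + 0.592N_2 = 867 and 0.716N_1 + N_2 = 891.
Substituting N_2 = 891 - 0.716N_1 into the first: N_1(1 - 0.592·0.716) = 867 - 0.592·891.
So N_1* = 340/0.576 = 589, and then N_2* = 891 - 0.716·589 = 469.

N_1* ≈ 589, N_2* ≈ 469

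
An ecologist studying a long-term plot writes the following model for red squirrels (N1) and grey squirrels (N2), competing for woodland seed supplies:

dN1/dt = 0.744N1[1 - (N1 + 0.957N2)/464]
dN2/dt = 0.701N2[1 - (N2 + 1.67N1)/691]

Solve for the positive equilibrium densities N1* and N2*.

N1* ≈ 330, N2* ≈ 140

Setting both brackets to zero gives the nullclines N1 + 0.957N2 = 464 and 1.67N1 + N2 = 691.
Substituting N2 = 691 - 1.67N1 into the first: N1(1 - 0.957·1.67) = 464 - 0.957·691.
So N1* = -197/-0.598 = 330, and then N2* = 691 - 1.67·330 = 140.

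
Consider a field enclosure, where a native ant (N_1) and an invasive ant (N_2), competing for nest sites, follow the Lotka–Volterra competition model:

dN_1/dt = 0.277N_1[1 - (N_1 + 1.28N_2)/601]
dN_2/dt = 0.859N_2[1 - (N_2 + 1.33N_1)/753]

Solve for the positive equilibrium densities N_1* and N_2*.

Setting both brackets to zero gives the nullclines N_1 + 1.28N_2 = 601 and 1.33N_1 + N_2 = 753.
Substituting N_2 = 753 - 1.33N_1 into the first: N_1(1 - 1.28·1.33) = 601 - 1.28·753.
So N_1* = -363/-0.702 = 517, and then N_2* = 753 - 1.33·517 = 66.

N_1* ≈ 517, N_2* ≈ 66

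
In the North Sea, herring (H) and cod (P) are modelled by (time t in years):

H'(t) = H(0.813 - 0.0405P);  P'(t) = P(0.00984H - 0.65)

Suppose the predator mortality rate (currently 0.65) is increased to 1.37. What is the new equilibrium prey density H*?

At the interior fixed point, setting dP/dt = 0 with P > 0 fixes H* = (predator death rate)/(HP coefficient) — independent of the other coefficients.
With the change, H* = 1.37/0.00984 = 139; it rises from 66.1.

H* ≈ 139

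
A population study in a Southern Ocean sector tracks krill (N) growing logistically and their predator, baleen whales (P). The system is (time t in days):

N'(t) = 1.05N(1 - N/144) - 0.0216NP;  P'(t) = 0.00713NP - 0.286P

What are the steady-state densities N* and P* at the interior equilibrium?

From dP/dt = 0 with P > 0: 0.00713N* = 0.286, so N* = 40.1.
Substitute into dN/dt = 0: 1.05(1 - 40.1/144) = 0.0216P*.
The bracket is 0.721, giving P* = 0.758/0.0216 = 35.1.

N* ≈ 40.1, P* ≈ 35.1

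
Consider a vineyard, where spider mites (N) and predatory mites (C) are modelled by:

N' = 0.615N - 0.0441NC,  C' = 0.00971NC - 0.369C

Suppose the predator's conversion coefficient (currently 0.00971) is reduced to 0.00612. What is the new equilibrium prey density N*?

N* ≈ 60.3

At the interior fixed point, setting dC/dt = 0 with C > 0 fixes N* = (predator death rate)/(NC coefficient) — independent of the other coefficients.
With the change, N* = 0.369/0.00612 = 60.3; it rises from 38.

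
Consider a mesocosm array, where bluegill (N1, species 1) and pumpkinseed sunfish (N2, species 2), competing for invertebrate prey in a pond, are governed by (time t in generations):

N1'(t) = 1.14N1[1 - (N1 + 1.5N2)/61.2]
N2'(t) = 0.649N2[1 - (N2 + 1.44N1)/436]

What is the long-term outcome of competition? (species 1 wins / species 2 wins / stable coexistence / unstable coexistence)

species 2 excludes species 1

Compare the nullcline intercepts: K1/α12 = 61.2/1.5 = 40.8 < K2 = 436; K2/α21 = 436/1.44 = 303 > K1 = 61.2.
Since the inequalities point opposite ways, species 2 can invade but species 1 cannot.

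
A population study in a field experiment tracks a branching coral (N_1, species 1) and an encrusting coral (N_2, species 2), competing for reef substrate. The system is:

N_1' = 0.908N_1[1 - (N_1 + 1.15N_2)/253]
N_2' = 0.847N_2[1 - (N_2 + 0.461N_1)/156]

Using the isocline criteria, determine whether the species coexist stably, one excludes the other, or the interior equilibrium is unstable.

stable coexistence

Compare the nullcline intercepts: K1/α12 = 253/1.15 = 220 > K2 = 156; K2/α21 = 156/0.461 = 338 > K1 = 253.
Since both inequalities hold, each species can invade when rare, so the interior equilibrium is stable.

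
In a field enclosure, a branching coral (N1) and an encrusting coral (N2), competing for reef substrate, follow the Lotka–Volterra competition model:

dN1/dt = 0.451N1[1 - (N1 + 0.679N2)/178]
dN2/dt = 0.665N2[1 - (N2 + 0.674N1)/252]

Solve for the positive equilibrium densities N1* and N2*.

Setting both brackets to zero gives the nullclines N1 + 0.679N2 = 178 and 0.674N1 + N2 = 252.
Substituting N2 = 252 - 0.674N1 into the first: N1(1 - 0.679·0.674) = 178 - 0.679·252.
So N1* = 6.89/0.542 = 12.7, and then N2* = 252 - 0.674·12.7 = 243.

N1* ≈ 12.7, N2* ≈ 243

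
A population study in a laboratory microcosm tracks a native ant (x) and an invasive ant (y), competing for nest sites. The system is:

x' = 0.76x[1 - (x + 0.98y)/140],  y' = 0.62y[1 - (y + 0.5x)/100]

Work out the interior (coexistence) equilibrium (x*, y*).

Setting both brackets to zero gives the nullclines x + 0.98y = 140 and 0.5x + y = 100.
Substituting y = 100 - 0.5x into the first: x(1 - 0.98·0.5) = 140 - 0.98·100.
So x* = 42/0.51 = 82.4, and then y* = 100 - 0.5·82.4 = 58.8.

x* ≈ 82.4, y* ≈ 58.8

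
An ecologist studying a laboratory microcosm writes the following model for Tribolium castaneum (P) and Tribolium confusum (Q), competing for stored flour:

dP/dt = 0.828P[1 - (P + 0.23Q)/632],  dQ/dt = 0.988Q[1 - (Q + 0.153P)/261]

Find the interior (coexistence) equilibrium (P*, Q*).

P* ≈ 593, Q* ≈ 170

Setting both brackets to zero gives the nullclines P + 0.23Q = 632 and 0.153P + Q = 261.
Substituting Q = 261 - 0.153P into the first: P(1 - 0.23·0.153) = 632 - 0.23·261.
So P* = 572/0.965 = 593, and then Q* = 261 - 0.153·593 = 170.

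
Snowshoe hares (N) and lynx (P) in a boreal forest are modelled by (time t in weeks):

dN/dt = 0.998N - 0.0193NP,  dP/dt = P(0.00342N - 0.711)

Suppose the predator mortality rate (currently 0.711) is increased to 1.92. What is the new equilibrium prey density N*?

At the interior fixed point, setting dP/dt = 0 with P > 0 fixes N* = (predator death rate)/(NP coefficient) — independent of the other coefficients.
With the change, N* = 1.92/0.00342 = 561; it rises from 208.

N* ≈ 561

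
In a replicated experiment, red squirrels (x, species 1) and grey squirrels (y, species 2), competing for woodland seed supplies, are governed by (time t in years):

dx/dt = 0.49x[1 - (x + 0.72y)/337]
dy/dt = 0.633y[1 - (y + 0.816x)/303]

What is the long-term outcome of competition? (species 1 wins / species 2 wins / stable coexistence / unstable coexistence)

stable coexistence

Compare the nullcline intercepts: K1/α12 = 337/0.72 = 468 > K2 = 303; K2/α21 = 303/0.816 = 371 > K1 = 337.
Since both inequalities hold, each species can invade when rare, so the interior equilibrium is stable.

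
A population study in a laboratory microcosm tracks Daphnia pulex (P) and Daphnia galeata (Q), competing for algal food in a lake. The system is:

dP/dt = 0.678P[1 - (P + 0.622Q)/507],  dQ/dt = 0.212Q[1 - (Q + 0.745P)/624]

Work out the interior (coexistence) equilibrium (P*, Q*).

Setting both brackets to zero gives the nullclines P + 0.622Q = 507 and 0.745P + Q = 624.
Substituting Q = 624 - 0.745P into the first: P(1 - 0.622·0.745) = 507 - 0.622·624.
So P* = 119/0.537 = 222, and then Q* = 624 - 0.745·222 = 459.

P* ≈ 222, Q* ≈ 459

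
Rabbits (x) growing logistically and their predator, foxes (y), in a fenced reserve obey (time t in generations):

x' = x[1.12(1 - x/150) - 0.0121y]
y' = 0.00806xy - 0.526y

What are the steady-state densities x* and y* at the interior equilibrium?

From dy/dt = 0 with y > 0: 0.00806x* = 0.526, so x* = 65.3.
Substitute into dx/dt = 0: 1.12(1 - 65.3/150) = 0.0121y*.
The bracket is 0.565, giving y* = 0.633/0.0121 = 52.3.

x* ≈ 65.3, y* ≈ 52.3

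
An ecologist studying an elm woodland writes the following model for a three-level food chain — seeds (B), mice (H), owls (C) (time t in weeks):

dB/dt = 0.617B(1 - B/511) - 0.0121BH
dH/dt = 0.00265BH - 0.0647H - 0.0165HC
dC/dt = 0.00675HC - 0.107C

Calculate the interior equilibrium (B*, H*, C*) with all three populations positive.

B* ≈ 352, H* ≈ 15.9, C* ≈ 52.6

From dC/dt = 0: 0.00675H* = 0.107, so H* = 15.9.
From dB/dt = 0: 0.617(1 - B*/511) = 0.0121·15.9, giving B* = 511·(1 - 0.311) = 352.
From dH/dt = 0: 0.00265·352 - 0.0647 = 0.0165C*, so C* = 0.868/0.0165 = 52.6.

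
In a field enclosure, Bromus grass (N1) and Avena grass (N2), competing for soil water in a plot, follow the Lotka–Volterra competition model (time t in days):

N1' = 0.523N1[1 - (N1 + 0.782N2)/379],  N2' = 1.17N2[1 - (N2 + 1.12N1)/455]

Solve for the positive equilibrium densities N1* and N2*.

N1* ≈ 187, N2* ≈ 246

Setting both brackets to zero gives the nullclines N1 + 0.782N2 = 379 and 1.12N1 + N2 = 455.
Substituting N2 = 455 - 1.12N1 into the first: N1(1 - 0.782·1.12) = 379 - 0.782·455.
So N1* = 23.2/0.124 = 187, and then N2* = 455 - 1.12·187 = 246.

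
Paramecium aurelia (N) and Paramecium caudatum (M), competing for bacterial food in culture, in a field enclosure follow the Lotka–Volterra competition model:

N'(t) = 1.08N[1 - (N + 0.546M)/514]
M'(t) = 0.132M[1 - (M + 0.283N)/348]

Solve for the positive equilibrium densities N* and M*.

N* ≈ 383, M* ≈ 240

Setting both brackets to zero gives the nullclines N + 0.546M = 514 and 0.283N + M = 348.
Substituting M = 348 - 0.283N into the first: N(1 - 0.546·0.283) = 514 - 0.546·348.
So N* = 324/0.845 = 383, and then M* = 348 - 0.283·383 = 240.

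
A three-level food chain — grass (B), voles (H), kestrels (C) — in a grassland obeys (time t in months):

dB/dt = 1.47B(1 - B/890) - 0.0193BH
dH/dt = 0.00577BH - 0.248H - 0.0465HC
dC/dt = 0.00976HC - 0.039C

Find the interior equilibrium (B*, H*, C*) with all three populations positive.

B* ≈ 843, H* ≈ 4, C* ≈ 99.3

From dC/dt = 0: 0.00976H* = 0.039, so H* = 4.
From dB/dt = 0: 1.47(1 - B*/890) = 0.0193·4, giving B* = 890·(1 - 0.0525) = 843.
From dH/dt = 0: 0.00577·843 - 0.248 = 0.0465C*, so C* = 4.62/0.0465 = 99.3.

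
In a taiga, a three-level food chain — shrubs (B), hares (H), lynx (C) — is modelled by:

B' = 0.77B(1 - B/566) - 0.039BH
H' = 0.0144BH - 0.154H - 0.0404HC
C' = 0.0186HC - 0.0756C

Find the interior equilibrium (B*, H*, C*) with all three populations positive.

B* ≈ 449, H* ≈ 4.06, C* ≈ 156

From dC/dt = 0: 0.0186H* = 0.0756, so H* = 4.06.
From dB/dt = 0: 0.77(1 - B*/566) = 0.039·4.06, giving B* = 566·(1 - 0.206) = 449.
From dH/dt = 0: 0.0144·449 - 0.154 = 0.0404C*, so C* = 6.32/0.0404 = 156.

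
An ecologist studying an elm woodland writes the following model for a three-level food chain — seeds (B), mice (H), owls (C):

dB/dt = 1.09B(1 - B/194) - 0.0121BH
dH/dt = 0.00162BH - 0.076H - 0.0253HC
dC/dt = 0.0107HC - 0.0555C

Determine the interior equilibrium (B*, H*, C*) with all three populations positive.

From dC/dt = 0: 0.0107H* = 0.0555, so H* = 5.19.
From dB/dt = 0: 1.09(1 - B*/194) = 0.0121·5.19, giving B* = 194·(1 - 0.0576) = 183.
From dH/dt = 0: 0.00162·183 - 0.076 = 0.0253C*, so C* = 0.22/0.0253 = 8.7.

B* ≈ 183, H* ≈ 5.19, C* ≈ 8.7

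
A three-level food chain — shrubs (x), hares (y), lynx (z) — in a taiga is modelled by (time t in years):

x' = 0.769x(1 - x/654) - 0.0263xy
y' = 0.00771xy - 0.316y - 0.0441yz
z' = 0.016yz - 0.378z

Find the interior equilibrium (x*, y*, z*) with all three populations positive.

From dz/dt = 0: 0.016y* = 0.378, so y* = 23.6.
From dx/dt = 0: 0.769(1 - x*/654) = 0.0263·23.6, giving x* = 654·(1 - 0.808) = 126.
From dy/dt = 0: 0.00771·126 - 0.316 = 0.0441z*, so z* = 0.652/0.0441 = 14.8.

x* ≈ 126, y* ≈ 23.6, z* ≈ 14.8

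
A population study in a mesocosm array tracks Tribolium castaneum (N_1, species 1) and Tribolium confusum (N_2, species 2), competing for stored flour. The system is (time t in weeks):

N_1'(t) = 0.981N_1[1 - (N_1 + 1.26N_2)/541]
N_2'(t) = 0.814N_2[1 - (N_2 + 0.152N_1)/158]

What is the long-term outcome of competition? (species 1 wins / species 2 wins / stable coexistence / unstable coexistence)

stable coexistence

Compare the nullcline intercepts: K1/α12 = 541/1.26 = 429 > K2 = 158; K2/α21 = 158/0.152 = 1040 > K1 = 541.
Since both inequalities hold, each species can invade when rare, so the interior equilibrium is stable.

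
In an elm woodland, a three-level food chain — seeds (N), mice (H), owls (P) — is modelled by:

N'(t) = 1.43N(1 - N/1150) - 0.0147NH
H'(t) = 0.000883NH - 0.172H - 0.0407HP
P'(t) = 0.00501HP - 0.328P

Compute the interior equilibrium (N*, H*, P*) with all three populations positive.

N* ≈ 376, H* ≈ 65.5, P* ≈ 3.93

From dP/dt = 0: 0.00501H* = 0.328, so H* = 65.5.
From dN/dt = 0: 1.43(1 - N*/1150) = 0.0147·65.5, giving N* = 1150·(1 - 0.673) = 376.
From dH/dt = 0: 0.000883·376 - 0.172 = 0.0407P*, so P* = 0.16/0.0407 = 3.93.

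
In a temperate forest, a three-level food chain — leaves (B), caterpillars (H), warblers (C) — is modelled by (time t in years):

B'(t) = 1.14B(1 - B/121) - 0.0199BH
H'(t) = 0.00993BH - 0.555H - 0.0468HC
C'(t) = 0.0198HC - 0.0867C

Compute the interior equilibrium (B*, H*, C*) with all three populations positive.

B* ≈ 112, H* ≈ 4.38, C* ≈ 11.9

From dC/dt = 0: 0.0198H* = 0.0867, so H* = 4.38.
From dB/dt = 0: 1.14(1 - B*/121) = 0.0199·4.38, giving B* = 121·(1 - 0.0764) = 112.
From dH/dt = 0: 0.00993·112 - 0.555 = 0.0468C*, so C* = 0.555/0.0468 = 11.9.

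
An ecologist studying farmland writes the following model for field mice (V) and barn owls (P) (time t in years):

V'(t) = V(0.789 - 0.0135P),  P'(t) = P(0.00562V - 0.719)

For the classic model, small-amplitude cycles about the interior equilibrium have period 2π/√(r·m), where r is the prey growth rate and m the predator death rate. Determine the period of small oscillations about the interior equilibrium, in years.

Here r = 0.789 and m = 0.719, so r·m = 0.567.
ω = √0.567 = 0.753 per year, hence T = 2π/ω ≈ 8.34 years.

T ≈ 8.34 years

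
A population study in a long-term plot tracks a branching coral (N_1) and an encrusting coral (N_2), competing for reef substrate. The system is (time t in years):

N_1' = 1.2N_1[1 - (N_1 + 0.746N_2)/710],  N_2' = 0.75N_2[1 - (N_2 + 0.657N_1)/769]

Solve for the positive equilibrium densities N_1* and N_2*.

Setting both brackets to zero gives the nullclines N_1 + 0.746N_2 = 710 and 0.657N_1 + N_2 = 769.
Substituting N_2 = 769 - 0.657N_1 into the first: N_1(1 - 0.746·0.657) = 710 - 0.746·769.
So N_1* = 136/0.51 = 267, and then N_2* = 769 - 0.657·267 = 593.

N_1* ≈ 267, N_2* ≈ 593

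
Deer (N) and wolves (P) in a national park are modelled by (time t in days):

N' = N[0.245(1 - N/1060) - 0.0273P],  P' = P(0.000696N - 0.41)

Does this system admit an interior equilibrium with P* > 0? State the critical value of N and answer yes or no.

The predator equation gives dP/dt > 0 only when N > 0.41/0.000696 = 589.
Without the predator, N → K = 1060. Since 1060 > 589, the predator can invade and persist.

Threshold N = 589; K > 589, so yes, the predator persists.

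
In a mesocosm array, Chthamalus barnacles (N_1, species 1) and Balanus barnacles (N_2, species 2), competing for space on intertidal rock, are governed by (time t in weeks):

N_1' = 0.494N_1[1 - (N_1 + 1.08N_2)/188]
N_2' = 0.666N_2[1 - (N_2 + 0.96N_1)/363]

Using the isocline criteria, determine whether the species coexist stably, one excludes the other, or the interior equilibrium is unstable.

Compare the nullcline intercepts: K1/α12 = 188/1.08 = 174 < K2 = 363; K2/α21 = 363/0.96 = 378 > K1 = 188.
Since the inequalities point opposite ways, species 2 can invade but species 1 cannot.

species 2 excludes species 1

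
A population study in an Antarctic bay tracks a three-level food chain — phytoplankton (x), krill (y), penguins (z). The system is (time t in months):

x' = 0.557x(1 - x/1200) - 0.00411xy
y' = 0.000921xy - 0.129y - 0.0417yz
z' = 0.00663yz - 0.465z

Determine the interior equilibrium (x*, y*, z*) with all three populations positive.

From dz/dt = 0: 0.00663y* = 0.465, so y* = 70.1.
From dx/dt = 0: 0.557(1 - x*/1200) = 0.00411·70.1, giving x* = 1200·(1 - 0.518) = 579.
From dy/dt = 0: 0.000921·579 - 0.129 = 0.0417z*, so z* = 0.404/0.0417 = 9.69.

x* ≈ 579, y* ≈ 70.1, z* ≈ 9.69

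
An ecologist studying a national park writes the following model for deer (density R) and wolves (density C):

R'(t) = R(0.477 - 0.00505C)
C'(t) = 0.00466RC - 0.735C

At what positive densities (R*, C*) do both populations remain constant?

R* ≈ 158, C* ≈ 94.5

Set dC/dt = 0 with C > 0: 0.00466R - 0.735 = 0, so R* = 0.735/0.00466 = 158.
Set dR/dt = 0 with R > 0: 0.477 - 0.00505C = 0, so C* = 0.477/0.00505 = 94.5.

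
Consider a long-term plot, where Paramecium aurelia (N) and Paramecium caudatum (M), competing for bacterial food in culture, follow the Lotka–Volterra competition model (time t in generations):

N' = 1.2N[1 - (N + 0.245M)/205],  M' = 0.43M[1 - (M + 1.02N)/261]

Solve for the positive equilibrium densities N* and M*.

N* ≈ 188, M* ≈ 69.2

Setting both brackets to zero gives the nullclines N + 0.245M = 205 and 1.02N + M = 261.
Substituting M = 261 - 1.02N into the first: N(1 - 0.245·1.02) = 205 - 0.245·261.
So N* = 141/0.75 = 188, and then M* = 261 - 1.02·188 = 69.2.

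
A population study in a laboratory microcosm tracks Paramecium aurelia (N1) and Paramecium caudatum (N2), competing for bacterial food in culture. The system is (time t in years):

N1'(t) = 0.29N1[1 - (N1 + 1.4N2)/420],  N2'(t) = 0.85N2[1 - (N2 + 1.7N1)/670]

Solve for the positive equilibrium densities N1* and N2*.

Setting both brackets to zero gives the nullclines N1 + 1.4N2 = 420 and 1.7N1 + N2 = 670.
Substituting N2 = 670 - 1.7N1 into the first: N1(1 - 1.4·1.7) = 420 - 1.4·670.
So N1* = -518/-1.38 = 375, and then N2* = 670 - 1.7·375 = 31.9.

N1* ≈ 375, N2* ≈ 31.9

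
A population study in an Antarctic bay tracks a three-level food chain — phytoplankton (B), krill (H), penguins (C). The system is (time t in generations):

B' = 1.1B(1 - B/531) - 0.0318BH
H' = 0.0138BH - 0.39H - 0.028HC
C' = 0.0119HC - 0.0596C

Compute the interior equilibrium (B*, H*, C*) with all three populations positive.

From dC/dt = 0: 0.0119H* = 0.0596, so H* = 5.01.
From dB/dt = 0: 1.1(1 - B*/531) = 0.0318·5.01, giving B* = 531·(1 - 0.145) = 454.
From dH/dt = 0: 0.0138·454 - 0.39 = 0.028C*, so C* = 5.88/0.028 = 210.

B* ≈ 454, H* ≈ 5.01, C* ≈ 210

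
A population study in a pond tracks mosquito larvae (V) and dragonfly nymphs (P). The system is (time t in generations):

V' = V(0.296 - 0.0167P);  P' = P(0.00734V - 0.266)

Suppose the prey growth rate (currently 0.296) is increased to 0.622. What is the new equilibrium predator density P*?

At the interior fixed point, setting dV/dt = 0 with V > 0 fixes P* = (prey growth rate)/(VP coefficient) — independent of the other coefficients.
With the change, P* = 0.622/0.0167 = 37.2; it rises from 17.7.

P* ≈ 37.2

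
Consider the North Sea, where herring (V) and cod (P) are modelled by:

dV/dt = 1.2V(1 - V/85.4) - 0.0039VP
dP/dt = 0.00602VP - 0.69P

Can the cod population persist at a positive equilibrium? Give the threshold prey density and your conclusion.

The predator equation gives dP/dt > 0 only when V > 0.69/0.00602 = 115.
Without the predator, V → K = 85.4. Since 85.4 < 115, the predator cannot invade.

Threshold V = 115; K < 115, so no, the predator goes extinct.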